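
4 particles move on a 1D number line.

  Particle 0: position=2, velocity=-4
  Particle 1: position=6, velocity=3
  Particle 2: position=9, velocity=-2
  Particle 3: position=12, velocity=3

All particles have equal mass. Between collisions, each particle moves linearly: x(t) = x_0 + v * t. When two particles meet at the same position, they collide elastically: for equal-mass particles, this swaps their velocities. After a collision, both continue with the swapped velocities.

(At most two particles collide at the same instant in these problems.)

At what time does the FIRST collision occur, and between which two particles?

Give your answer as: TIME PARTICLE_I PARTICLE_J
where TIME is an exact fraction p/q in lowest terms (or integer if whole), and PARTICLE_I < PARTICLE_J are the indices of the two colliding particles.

Pair (0,1): pos 2,6 vel -4,3 -> not approaching (rel speed -7 <= 0)
Pair (1,2): pos 6,9 vel 3,-2 -> gap=3, closing at 5/unit, collide at t=3/5
Pair (2,3): pos 9,12 vel -2,3 -> not approaching (rel speed -5 <= 0)
Earliest collision: t=3/5 between 1 and 2

Answer: 3/5 1 2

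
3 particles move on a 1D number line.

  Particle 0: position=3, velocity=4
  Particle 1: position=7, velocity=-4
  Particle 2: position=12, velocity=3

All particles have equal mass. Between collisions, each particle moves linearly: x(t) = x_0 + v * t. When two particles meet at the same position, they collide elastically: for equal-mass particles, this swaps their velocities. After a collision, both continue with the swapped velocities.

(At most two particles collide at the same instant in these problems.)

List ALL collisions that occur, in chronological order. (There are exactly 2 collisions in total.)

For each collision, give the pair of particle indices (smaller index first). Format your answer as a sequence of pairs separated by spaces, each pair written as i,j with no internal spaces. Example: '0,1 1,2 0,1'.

Collision at t=1/2: particles 0 and 1 swap velocities; positions: p0=5 p1=5 p2=27/2; velocities now: v0=-4 v1=4 v2=3
Collision at t=9: particles 1 and 2 swap velocities; positions: p0=-29 p1=39 p2=39; velocities now: v0=-4 v1=3 v2=4

Answer: 0,1 1,2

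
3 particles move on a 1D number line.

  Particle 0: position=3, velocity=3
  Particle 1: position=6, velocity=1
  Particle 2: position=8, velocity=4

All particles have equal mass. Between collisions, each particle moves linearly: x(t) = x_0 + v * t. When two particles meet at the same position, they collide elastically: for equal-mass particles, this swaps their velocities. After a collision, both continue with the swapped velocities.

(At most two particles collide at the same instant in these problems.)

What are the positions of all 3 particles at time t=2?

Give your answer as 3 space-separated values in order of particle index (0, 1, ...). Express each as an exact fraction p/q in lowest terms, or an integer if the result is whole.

Answer: 8 9 16

Derivation:
Collision at t=3/2: particles 0 and 1 swap velocities; positions: p0=15/2 p1=15/2 p2=14; velocities now: v0=1 v1=3 v2=4
Advance to t=2 (no further collisions before then); velocities: v0=1 v1=3 v2=4; positions = 8 9 16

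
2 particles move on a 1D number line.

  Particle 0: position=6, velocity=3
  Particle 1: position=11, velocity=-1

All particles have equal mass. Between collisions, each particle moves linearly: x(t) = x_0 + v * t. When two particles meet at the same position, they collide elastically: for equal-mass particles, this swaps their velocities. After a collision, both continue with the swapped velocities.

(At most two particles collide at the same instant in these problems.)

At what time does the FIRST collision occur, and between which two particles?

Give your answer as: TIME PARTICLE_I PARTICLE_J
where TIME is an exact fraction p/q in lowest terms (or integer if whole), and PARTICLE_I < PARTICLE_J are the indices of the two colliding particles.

Answer: 5/4 0 1

Derivation:
Pair (0,1): pos 6,11 vel 3,-1 -> gap=5, closing at 4/unit, collide at t=5/4
Earliest collision: t=5/4 between 0 and 1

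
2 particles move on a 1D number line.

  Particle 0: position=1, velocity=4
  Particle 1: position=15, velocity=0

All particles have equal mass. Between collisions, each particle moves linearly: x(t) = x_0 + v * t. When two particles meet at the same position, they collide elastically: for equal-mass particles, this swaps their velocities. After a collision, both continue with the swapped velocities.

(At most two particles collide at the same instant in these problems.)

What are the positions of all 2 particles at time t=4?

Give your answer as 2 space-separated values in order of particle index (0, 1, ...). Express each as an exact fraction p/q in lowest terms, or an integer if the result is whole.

Collision at t=7/2: particles 0 and 1 swap velocities; positions: p0=15 p1=15; velocities now: v0=0 v1=4
Advance to t=4 (no further collisions before then); velocities: v0=0 v1=4; positions = 15 17

Answer: 15 17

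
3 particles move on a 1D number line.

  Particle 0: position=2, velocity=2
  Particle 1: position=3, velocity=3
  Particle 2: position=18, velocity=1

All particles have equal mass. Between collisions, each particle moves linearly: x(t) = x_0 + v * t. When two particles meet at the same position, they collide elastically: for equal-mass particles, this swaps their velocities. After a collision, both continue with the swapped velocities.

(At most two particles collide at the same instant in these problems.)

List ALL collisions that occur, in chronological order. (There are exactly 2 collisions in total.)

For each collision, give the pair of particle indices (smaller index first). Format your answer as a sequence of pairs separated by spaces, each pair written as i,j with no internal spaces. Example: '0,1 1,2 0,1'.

Collision at t=15/2: particles 1 and 2 swap velocities; positions: p0=17 p1=51/2 p2=51/2; velocities now: v0=2 v1=1 v2=3
Collision at t=16: particles 0 and 1 swap velocities; positions: p0=34 p1=34 p2=51; velocities now: v0=1 v1=2 v2=3

Answer: 1,2 0,1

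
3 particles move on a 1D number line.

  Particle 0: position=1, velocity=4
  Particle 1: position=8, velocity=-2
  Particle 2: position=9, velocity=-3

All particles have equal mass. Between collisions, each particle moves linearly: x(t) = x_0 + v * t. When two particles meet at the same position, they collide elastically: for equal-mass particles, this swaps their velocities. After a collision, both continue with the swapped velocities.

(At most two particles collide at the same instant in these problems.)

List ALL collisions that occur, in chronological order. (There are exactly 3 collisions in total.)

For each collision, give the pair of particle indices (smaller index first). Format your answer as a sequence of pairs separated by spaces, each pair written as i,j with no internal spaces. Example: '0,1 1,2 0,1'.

Answer: 1,2 0,1 1,2

Derivation:
Collision at t=1: particles 1 and 2 swap velocities; positions: p0=5 p1=6 p2=6; velocities now: v0=4 v1=-3 v2=-2
Collision at t=8/7: particles 0 and 1 swap velocities; positions: p0=39/7 p1=39/7 p2=40/7; velocities now: v0=-3 v1=4 v2=-2
Collision at t=7/6: particles 1 and 2 swap velocities; positions: p0=11/2 p1=17/3 p2=17/3; velocities now: v0=-3 v1=-2 v2=4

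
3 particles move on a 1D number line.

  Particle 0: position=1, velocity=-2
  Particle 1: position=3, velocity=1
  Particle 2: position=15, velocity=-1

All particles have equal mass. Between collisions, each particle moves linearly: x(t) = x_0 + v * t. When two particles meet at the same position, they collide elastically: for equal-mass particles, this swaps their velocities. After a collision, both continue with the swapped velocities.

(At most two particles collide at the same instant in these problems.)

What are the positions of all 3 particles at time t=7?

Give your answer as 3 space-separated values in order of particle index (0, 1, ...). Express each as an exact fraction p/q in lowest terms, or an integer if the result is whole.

Answer: -13 8 10

Derivation:
Collision at t=6: particles 1 and 2 swap velocities; positions: p0=-11 p1=9 p2=9; velocities now: v0=-2 v1=-1 v2=1
Advance to t=7 (no further collisions before then); velocities: v0=-2 v1=-1 v2=1; positions = -13 8 10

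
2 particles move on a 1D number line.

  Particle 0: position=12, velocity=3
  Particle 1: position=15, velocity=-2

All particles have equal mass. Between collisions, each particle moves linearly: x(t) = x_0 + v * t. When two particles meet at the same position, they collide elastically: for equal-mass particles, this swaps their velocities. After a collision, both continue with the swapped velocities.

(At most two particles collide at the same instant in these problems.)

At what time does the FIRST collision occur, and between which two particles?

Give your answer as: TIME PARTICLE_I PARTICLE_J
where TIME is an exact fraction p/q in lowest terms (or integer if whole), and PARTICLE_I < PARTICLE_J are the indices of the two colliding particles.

Answer: 3/5 0 1

Derivation:
Pair (0,1): pos 12,15 vel 3,-2 -> gap=3, closing at 5/unit, collide at t=3/5
Earliest collision: t=3/5 between 0 and 1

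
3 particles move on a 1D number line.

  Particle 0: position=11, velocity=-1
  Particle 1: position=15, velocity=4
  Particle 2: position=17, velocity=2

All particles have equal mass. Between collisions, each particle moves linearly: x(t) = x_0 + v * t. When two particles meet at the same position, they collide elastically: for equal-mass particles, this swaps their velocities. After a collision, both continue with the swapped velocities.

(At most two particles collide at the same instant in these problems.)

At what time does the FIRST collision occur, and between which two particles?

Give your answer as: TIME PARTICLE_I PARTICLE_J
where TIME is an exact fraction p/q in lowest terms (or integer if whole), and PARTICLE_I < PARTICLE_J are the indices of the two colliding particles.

Pair (0,1): pos 11,15 vel -1,4 -> not approaching (rel speed -5 <= 0)
Pair (1,2): pos 15,17 vel 4,2 -> gap=2, closing at 2/unit, collide at t=1
Earliest collision: t=1 between 1 and 2

Answer: 1 1 2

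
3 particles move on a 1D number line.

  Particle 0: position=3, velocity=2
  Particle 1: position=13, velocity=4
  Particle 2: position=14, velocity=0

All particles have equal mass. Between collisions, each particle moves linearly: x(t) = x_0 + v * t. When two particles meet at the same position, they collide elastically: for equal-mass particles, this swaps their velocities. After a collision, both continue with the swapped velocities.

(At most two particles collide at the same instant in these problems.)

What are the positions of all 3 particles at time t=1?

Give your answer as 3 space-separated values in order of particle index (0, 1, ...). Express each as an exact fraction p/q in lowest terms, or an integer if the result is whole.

Collision at t=1/4: particles 1 and 2 swap velocities; positions: p0=7/2 p1=14 p2=14; velocities now: v0=2 v1=0 v2=4
Advance to t=1 (no further collisions before then); velocities: v0=2 v1=0 v2=4; positions = 5 14 17

Answer: 5 14 17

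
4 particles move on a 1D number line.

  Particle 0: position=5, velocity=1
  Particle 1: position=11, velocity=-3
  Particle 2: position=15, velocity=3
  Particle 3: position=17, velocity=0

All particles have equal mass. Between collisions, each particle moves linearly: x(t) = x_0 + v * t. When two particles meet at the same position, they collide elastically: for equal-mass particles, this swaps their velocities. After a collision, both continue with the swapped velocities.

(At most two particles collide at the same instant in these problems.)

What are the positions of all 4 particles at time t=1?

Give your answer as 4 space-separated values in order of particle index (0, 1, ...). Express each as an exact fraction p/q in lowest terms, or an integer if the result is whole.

Answer: 6 8 17 18

Derivation:
Collision at t=2/3: particles 2 and 3 swap velocities; positions: p0=17/3 p1=9 p2=17 p3=17; velocities now: v0=1 v1=-3 v2=0 v3=3
Advance to t=1 (no further collisions before then); velocities: v0=1 v1=-3 v2=0 v3=3; positions = 6 8 17 18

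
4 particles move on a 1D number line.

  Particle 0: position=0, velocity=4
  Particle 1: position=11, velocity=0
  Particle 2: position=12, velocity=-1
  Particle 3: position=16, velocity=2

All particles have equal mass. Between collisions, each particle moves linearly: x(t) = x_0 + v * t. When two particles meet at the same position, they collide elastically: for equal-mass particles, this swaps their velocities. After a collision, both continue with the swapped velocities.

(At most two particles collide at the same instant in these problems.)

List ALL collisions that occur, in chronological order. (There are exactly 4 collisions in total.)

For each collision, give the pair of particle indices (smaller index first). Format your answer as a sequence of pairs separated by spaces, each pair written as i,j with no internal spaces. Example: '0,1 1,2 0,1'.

Collision at t=1: particles 1 and 2 swap velocities; positions: p0=4 p1=11 p2=11 p3=18; velocities now: v0=4 v1=-1 v2=0 v3=2
Collision at t=12/5: particles 0 and 1 swap velocities; positions: p0=48/5 p1=48/5 p2=11 p3=104/5; velocities now: v0=-1 v1=4 v2=0 v3=2
Collision at t=11/4: particles 1 and 2 swap velocities; positions: p0=37/4 p1=11 p2=11 p3=43/2; velocities now: v0=-1 v1=0 v2=4 v3=2
Collision at t=8: particles 2 and 3 swap velocities; positions: p0=4 p1=11 p2=32 p3=32; velocities now: v0=-1 v1=0 v2=2 v3=4

Answer: 1,2 0,1 1,2 2,3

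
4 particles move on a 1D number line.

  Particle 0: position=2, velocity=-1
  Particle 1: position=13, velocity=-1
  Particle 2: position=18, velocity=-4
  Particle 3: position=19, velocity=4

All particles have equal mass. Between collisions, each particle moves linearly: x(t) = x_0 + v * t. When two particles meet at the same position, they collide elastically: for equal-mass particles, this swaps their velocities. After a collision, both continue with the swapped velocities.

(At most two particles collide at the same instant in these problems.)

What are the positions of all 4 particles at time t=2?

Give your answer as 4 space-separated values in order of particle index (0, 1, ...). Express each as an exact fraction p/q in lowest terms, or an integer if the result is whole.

Answer: 0 10 11 27

Derivation:
Collision at t=5/3: particles 1 and 2 swap velocities; positions: p0=1/3 p1=34/3 p2=34/3 p3=77/3; velocities now: v0=-1 v1=-4 v2=-1 v3=4
Advance to t=2 (no further collisions before then); velocities: v0=-1 v1=-4 v2=-1 v3=4; positions = 0 10 11 27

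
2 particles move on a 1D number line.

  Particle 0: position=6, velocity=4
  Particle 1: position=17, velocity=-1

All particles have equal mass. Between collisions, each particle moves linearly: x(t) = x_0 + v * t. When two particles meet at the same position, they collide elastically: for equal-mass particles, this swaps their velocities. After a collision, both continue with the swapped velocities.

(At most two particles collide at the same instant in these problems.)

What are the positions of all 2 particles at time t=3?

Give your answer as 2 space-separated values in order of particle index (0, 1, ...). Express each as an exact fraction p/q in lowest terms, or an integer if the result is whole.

Collision at t=11/5: particles 0 and 1 swap velocities; positions: p0=74/5 p1=74/5; velocities now: v0=-1 v1=4
Advance to t=3 (no further collisions before then); velocities: v0=-1 v1=4; positions = 14 18

Answer: 14 18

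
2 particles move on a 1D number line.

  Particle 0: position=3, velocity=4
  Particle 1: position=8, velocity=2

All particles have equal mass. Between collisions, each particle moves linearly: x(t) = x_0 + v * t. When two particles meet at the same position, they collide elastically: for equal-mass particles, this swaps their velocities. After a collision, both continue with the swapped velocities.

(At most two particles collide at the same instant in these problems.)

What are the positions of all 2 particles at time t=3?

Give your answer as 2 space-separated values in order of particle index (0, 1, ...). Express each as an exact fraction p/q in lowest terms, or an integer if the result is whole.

Collision at t=5/2: particles 0 and 1 swap velocities; positions: p0=13 p1=13; velocities now: v0=2 v1=4
Advance to t=3 (no further collisions before then); velocities: v0=2 v1=4; positions = 14 15

Answer: 14 15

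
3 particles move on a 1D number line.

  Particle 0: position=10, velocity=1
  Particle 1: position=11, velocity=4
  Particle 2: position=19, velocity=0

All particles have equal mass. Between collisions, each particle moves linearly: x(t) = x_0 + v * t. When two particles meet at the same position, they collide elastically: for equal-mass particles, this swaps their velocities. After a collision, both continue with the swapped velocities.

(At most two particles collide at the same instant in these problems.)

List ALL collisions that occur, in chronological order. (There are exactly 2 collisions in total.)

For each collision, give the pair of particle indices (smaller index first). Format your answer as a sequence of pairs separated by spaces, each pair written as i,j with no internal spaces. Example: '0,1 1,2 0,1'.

Answer: 1,2 0,1

Derivation:
Collision at t=2: particles 1 and 2 swap velocities; positions: p0=12 p1=19 p2=19; velocities now: v0=1 v1=0 v2=4
Collision at t=9: particles 0 and 1 swap velocities; positions: p0=19 p1=19 p2=47; velocities now: v0=0 v1=1 v2=4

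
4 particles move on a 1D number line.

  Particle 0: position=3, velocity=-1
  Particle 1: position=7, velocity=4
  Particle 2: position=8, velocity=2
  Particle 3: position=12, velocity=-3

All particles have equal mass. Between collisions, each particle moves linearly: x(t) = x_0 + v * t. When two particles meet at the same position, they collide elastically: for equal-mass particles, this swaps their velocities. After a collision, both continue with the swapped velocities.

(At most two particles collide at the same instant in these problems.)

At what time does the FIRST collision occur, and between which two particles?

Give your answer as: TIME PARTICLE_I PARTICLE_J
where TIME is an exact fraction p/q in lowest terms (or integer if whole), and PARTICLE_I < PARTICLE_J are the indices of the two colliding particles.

Answer: 1/2 1 2

Derivation:
Pair (0,1): pos 3,7 vel -1,4 -> not approaching (rel speed -5 <= 0)
Pair (1,2): pos 7,8 vel 4,2 -> gap=1, closing at 2/unit, collide at t=1/2
Pair (2,3): pos 8,12 vel 2,-3 -> gap=4, closing at 5/unit, collide at t=4/5
Earliest collision: t=1/2 between 1 and 2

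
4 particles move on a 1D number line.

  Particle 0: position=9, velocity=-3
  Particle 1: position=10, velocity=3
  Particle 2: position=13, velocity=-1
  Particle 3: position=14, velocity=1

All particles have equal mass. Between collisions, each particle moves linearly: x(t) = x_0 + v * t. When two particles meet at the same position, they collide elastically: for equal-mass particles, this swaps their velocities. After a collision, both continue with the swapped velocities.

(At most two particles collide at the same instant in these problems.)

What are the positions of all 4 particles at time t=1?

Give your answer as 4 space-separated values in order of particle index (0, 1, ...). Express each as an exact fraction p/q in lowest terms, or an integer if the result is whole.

Collision at t=3/4: particles 1 and 2 swap velocities; positions: p0=27/4 p1=49/4 p2=49/4 p3=59/4; velocities now: v0=-3 v1=-1 v2=3 v3=1
Advance to t=1 (no further collisions before then); velocities: v0=-3 v1=-1 v2=3 v3=1; positions = 6 12 13 15

Answer: 6 12 13 15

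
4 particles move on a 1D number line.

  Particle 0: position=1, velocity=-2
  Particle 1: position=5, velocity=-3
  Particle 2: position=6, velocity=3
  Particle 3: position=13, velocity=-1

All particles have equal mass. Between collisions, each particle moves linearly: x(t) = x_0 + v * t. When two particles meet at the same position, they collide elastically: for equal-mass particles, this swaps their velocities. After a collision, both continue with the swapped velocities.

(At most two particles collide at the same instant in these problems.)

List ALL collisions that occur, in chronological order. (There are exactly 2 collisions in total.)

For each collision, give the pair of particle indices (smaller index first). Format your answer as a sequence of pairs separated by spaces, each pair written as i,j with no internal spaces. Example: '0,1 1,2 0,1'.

Answer: 2,3 0,1

Derivation:
Collision at t=7/4: particles 2 and 3 swap velocities; positions: p0=-5/2 p1=-1/4 p2=45/4 p3=45/4; velocities now: v0=-2 v1=-3 v2=-1 v3=3
Collision at t=4: particles 0 and 1 swap velocities; positions: p0=-7 p1=-7 p2=9 p3=18; velocities now: v0=-3 v1=-2 v2=-1 v3=3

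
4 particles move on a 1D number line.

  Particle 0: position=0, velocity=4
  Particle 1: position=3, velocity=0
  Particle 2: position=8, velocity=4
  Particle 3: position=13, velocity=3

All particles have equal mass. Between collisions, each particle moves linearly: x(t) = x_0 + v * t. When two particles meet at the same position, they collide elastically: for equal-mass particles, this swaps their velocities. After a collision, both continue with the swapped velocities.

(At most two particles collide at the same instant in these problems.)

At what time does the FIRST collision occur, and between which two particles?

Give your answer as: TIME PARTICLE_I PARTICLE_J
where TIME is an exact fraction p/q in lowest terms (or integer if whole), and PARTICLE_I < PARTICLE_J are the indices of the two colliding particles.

Pair (0,1): pos 0,3 vel 4,0 -> gap=3, closing at 4/unit, collide at t=3/4
Pair (1,2): pos 3,8 vel 0,4 -> not approaching (rel speed -4 <= 0)
Pair (2,3): pos 8,13 vel 4,3 -> gap=5, closing at 1/unit, collide at t=5
Earliest collision: t=3/4 between 0 and 1

Answer: 3/4 0 1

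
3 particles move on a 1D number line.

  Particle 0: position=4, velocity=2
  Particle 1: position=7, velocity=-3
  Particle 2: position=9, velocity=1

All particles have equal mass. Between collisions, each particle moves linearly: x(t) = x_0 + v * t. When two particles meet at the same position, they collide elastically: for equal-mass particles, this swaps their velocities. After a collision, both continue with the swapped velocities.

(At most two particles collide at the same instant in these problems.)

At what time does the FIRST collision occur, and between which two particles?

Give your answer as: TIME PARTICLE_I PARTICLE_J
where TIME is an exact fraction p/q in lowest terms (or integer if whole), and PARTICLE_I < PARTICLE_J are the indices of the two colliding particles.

Answer: 3/5 0 1

Derivation:
Pair (0,1): pos 4,7 vel 2,-3 -> gap=3, closing at 5/unit, collide at t=3/5
Pair (1,2): pos 7,9 vel -3,1 -> not approaching (rel speed -4 <= 0)
Earliest collision: t=3/5 between 0 and 1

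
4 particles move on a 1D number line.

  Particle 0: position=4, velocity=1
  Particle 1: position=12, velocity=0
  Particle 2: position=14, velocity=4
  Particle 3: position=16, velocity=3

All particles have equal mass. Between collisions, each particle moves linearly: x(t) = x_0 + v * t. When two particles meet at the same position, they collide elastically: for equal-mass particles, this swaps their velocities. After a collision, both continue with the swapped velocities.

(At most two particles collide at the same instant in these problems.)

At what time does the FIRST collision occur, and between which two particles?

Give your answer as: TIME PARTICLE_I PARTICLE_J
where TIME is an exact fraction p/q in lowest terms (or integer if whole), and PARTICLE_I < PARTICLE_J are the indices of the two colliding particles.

Answer: 2 2 3

Derivation:
Pair (0,1): pos 4,12 vel 1,0 -> gap=8, closing at 1/unit, collide at t=8
Pair (1,2): pos 12,14 vel 0,4 -> not approaching (rel speed -4 <= 0)
Pair (2,3): pos 14,16 vel 4,3 -> gap=2, closing at 1/unit, collide at t=2
Earliest collision: t=2 between 2 and 3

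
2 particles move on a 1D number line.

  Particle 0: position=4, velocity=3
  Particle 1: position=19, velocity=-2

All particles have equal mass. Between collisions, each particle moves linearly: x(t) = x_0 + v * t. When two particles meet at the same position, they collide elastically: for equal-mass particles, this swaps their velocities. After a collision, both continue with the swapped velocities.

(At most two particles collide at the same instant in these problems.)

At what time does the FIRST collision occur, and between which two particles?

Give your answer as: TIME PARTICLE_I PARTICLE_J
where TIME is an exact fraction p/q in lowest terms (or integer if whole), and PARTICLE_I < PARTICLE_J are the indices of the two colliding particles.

Answer: 3 0 1

Derivation:
Pair (0,1): pos 4,19 vel 3,-2 -> gap=15, closing at 5/unit, collide at t=3
Earliest collision: t=3 between 0 and 1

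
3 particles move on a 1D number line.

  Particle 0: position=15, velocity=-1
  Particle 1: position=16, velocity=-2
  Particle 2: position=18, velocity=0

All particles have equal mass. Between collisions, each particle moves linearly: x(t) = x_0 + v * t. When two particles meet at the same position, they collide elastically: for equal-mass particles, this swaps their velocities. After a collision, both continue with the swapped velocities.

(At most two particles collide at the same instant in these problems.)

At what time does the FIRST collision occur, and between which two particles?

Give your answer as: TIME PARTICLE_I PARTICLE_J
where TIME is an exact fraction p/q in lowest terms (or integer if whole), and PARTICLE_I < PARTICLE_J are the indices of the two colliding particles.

Pair (0,1): pos 15,16 vel -1,-2 -> gap=1, closing at 1/unit, collide at t=1
Pair (1,2): pos 16,18 vel -2,0 -> not approaching (rel speed -2 <= 0)
Earliest collision: t=1 between 0 and 1

Answer: 1 0 1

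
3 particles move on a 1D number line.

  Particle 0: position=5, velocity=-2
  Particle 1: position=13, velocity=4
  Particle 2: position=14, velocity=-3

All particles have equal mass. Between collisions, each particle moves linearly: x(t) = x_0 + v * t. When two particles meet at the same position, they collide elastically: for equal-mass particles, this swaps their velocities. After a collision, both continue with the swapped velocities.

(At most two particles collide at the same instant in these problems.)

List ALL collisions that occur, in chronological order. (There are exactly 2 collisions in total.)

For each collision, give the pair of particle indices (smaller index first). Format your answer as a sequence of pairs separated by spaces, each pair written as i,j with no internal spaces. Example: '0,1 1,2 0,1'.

Answer: 1,2 0,1

Derivation:
Collision at t=1/7: particles 1 and 2 swap velocities; positions: p0=33/7 p1=95/7 p2=95/7; velocities now: v0=-2 v1=-3 v2=4
Collision at t=9: particles 0 and 1 swap velocities; positions: p0=-13 p1=-13 p2=49; velocities now: v0=-3 v1=-2 v2=4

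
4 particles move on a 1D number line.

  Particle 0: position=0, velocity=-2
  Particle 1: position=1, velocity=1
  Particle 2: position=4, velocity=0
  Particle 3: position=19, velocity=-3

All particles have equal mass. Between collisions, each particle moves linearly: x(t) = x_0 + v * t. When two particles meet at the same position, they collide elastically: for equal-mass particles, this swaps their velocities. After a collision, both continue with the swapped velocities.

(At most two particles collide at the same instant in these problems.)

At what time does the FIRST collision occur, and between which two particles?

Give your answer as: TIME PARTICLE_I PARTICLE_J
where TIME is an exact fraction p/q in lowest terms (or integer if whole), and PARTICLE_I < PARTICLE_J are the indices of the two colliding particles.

Answer: 3 1 2

Derivation:
Pair (0,1): pos 0,1 vel -2,1 -> not approaching (rel speed -3 <= 0)
Pair (1,2): pos 1,4 vel 1,0 -> gap=3, closing at 1/unit, collide at t=3
Pair (2,3): pos 4,19 vel 0,-3 -> gap=15, closing at 3/unit, collide at t=5
Earliest collision: t=3 between 1 and 2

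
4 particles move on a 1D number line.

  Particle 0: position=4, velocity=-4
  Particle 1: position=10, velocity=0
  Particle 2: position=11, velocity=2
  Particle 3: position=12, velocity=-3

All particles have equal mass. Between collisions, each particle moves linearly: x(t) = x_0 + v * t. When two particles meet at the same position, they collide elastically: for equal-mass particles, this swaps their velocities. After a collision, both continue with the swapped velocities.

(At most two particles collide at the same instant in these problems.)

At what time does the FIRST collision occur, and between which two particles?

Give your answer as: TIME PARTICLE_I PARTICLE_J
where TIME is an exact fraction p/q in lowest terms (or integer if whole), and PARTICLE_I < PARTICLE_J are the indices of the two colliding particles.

Pair (0,1): pos 4,10 vel -4,0 -> not approaching (rel speed -4 <= 0)
Pair (1,2): pos 10,11 vel 0,2 -> not approaching (rel speed -2 <= 0)
Pair (2,3): pos 11,12 vel 2,-3 -> gap=1, closing at 5/unit, collide at t=1/5
Earliest collision: t=1/5 between 2 and 3

Answer: 1/5 2 3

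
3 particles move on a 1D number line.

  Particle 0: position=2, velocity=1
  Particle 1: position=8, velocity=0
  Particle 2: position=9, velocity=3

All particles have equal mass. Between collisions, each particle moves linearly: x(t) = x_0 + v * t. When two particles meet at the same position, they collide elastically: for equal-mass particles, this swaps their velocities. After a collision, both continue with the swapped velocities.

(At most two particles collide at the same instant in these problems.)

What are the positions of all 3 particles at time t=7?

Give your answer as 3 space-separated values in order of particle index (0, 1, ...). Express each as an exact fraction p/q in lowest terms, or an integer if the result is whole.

Answer: 8 9 30

Derivation:
Collision at t=6: particles 0 and 1 swap velocities; positions: p0=8 p1=8 p2=27; velocities now: v0=0 v1=1 v2=3
Advance to t=7 (no further collisions before then); velocities: v0=0 v1=1 v2=3; positions = 8 9 30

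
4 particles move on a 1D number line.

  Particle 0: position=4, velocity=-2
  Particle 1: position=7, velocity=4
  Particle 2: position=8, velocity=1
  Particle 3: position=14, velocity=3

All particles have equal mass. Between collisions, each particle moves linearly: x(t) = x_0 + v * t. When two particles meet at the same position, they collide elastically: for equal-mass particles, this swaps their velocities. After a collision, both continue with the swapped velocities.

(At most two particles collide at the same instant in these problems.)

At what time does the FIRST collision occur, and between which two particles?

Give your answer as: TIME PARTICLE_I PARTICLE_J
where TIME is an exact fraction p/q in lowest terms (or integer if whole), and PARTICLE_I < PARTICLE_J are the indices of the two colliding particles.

Pair (0,1): pos 4,7 vel -2,4 -> not approaching (rel speed -6 <= 0)
Pair (1,2): pos 7,8 vel 4,1 -> gap=1, closing at 3/unit, collide at t=1/3
Pair (2,3): pos 8,14 vel 1,3 -> not approaching (rel speed -2 <= 0)
Earliest collision: t=1/3 between 1 and 2

Answer: 1/3 1 2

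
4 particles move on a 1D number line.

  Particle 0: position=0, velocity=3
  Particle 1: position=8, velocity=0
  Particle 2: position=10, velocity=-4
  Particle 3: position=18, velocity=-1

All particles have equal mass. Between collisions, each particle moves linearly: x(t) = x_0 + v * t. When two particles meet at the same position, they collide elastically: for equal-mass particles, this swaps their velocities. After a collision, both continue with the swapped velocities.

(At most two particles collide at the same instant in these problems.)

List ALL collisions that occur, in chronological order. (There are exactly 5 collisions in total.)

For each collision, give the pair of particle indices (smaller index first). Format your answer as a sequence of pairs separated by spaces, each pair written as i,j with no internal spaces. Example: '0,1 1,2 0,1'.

Answer: 1,2 0,1 1,2 2,3 1,2

Derivation:
Collision at t=1/2: particles 1 and 2 swap velocities; positions: p0=3/2 p1=8 p2=8 p3=35/2; velocities now: v0=3 v1=-4 v2=0 v3=-1
Collision at t=10/7: particles 0 and 1 swap velocities; positions: p0=30/7 p1=30/7 p2=8 p3=116/7; velocities now: v0=-4 v1=3 v2=0 v3=-1
Collision at t=8/3: particles 1 and 2 swap velocities; positions: p0=-2/3 p1=8 p2=8 p3=46/3; velocities now: v0=-4 v1=0 v2=3 v3=-1
Collision at t=9/2: particles 2 and 3 swap velocities; positions: p0=-8 p1=8 p2=27/2 p3=27/2; velocities now: v0=-4 v1=0 v2=-1 v3=3
Collision at t=10: particles 1 and 2 swap velocities; positions: p0=-30 p1=8 p2=8 p3=30; velocities now: v0=-4 v1=-1 v2=0 v3=3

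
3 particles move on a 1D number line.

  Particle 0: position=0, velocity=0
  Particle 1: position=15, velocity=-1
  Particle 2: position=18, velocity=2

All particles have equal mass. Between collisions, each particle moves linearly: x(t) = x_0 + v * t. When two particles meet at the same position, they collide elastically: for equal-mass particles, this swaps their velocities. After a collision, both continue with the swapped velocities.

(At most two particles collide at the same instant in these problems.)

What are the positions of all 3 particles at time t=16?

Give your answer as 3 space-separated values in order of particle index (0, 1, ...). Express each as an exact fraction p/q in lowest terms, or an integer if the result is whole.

Collision at t=15: particles 0 and 1 swap velocities; positions: p0=0 p1=0 p2=48; velocities now: v0=-1 v1=0 v2=2
Advance to t=16 (no further collisions before then); velocities: v0=-1 v1=0 v2=2; positions = -1 0 50

Answer: -1 0 50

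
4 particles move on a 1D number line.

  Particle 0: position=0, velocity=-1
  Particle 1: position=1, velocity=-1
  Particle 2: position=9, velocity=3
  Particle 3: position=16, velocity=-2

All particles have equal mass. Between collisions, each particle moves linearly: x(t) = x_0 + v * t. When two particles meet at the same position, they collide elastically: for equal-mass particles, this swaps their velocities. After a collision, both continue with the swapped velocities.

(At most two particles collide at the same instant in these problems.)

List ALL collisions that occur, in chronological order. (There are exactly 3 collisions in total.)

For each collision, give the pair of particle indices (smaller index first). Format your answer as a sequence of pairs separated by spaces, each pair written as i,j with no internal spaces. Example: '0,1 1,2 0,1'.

Answer: 2,3 1,2 0,1

Derivation:
Collision at t=7/5: particles 2 and 3 swap velocities; positions: p0=-7/5 p1=-2/5 p2=66/5 p3=66/5; velocities now: v0=-1 v1=-1 v2=-2 v3=3
Collision at t=15: particles 1 and 2 swap velocities; positions: p0=-15 p1=-14 p2=-14 p3=54; velocities now: v0=-1 v1=-2 v2=-1 v3=3
Collision at t=16: particles 0 and 1 swap velocities; positions: p0=-16 p1=-16 p2=-15 p3=57; velocities now: v0=-2 v1=-1 v2=-1 v3=3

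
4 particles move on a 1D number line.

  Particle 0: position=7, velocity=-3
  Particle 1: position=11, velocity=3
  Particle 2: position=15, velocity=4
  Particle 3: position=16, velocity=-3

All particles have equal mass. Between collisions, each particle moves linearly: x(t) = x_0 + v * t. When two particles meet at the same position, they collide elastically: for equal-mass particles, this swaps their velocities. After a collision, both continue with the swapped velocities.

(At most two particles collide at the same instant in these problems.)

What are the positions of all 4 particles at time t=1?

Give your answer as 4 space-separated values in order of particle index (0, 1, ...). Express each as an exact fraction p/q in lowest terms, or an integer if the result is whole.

Answer: 4 13 14 19

Derivation:
Collision at t=1/7: particles 2 and 3 swap velocities; positions: p0=46/7 p1=80/7 p2=109/7 p3=109/7; velocities now: v0=-3 v1=3 v2=-3 v3=4
Collision at t=5/6: particles 1 and 2 swap velocities; positions: p0=9/2 p1=27/2 p2=27/2 p3=55/3; velocities now: v0=-3 v1=-3 v2=3 v3=4
Advance to t=1 (no further collisions before then); velocities: v0=-3 v1=-3 v2=3 v3=4; positions = 4 13 14 19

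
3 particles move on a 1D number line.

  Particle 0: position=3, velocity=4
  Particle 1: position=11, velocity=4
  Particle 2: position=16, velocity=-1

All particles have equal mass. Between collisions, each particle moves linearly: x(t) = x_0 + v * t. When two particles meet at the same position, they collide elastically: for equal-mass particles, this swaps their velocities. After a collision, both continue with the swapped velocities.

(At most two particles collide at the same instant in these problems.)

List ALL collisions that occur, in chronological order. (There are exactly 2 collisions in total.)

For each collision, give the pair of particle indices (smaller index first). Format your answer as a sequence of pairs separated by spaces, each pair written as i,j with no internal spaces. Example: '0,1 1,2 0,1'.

Collision at t=1: particles 1 and 2 swap velocities; positions: p0=7 p1=15 p2=15; velocities now: v0=4 v1=-1 v2=4
Collision at t=13/5: particles 0 and 1 swap velocities; positions: p0=67/5 p1=67/5 p2=107/5; velocities now: v0=-1 v1=4 v2=4

Answer: 1,2 0,1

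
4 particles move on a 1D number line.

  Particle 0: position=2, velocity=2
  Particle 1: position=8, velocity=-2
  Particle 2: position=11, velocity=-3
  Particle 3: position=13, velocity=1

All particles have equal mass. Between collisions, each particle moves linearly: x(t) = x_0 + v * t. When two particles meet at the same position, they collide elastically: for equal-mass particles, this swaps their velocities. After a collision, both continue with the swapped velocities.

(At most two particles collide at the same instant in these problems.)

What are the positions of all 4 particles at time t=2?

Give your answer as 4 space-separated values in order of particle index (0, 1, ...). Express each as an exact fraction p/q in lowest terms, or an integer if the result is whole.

Answer: 4 5 6 15

Derivation:
Collision at t=3/2: particles 0 and 1 swap velocities; positions: p0=5 p1=5 p2=13/2 p3=29/2; velocities now: v0=-2 v1=2 v2=-3 v3=1
Collision at t=9/5: particles 1 and 2 swap velocities; positions: p0=22/5 p1=28/5 p2=28/5 p3=74/5; velocities now: v0=-2 v1=-3 v2=2 v3=1
Advance to t=2 (no further collisions before then); velocities: v0=-2 v1=-3 v2=2 v3=1; positions = 4 5 6 15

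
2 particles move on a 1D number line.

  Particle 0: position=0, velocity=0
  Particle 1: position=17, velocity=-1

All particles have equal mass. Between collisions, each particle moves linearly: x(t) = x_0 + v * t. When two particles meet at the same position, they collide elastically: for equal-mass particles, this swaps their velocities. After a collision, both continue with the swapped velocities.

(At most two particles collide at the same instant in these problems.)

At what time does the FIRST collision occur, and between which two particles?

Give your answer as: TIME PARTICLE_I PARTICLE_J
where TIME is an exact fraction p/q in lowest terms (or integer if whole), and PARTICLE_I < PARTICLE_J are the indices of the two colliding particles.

Pair (0,1): pos 0,17 vel 0,-1 -> gap=17, closing at 1/unit, collide at t=17
Earliest collision: t=17 between 0 and 1

Answer: 17 0 1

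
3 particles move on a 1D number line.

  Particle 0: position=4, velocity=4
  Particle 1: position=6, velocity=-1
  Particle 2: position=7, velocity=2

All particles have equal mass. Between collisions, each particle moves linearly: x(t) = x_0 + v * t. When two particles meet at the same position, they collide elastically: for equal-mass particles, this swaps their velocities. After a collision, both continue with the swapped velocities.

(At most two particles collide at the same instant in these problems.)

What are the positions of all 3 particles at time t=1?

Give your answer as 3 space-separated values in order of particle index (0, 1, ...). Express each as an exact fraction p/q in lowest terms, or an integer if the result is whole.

Collision at t=2/5: particles 0 and 1 swap velocities; positions: p0=28/5 p1=28/5 p2=39/5; velocities now: v0=-1 v1=4 v2=2
Advance to t=1 (no further collisions before then); velocities: v0=-1 v1=4 v2=2; positions = 5 8 9

Answer: 5 8 9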